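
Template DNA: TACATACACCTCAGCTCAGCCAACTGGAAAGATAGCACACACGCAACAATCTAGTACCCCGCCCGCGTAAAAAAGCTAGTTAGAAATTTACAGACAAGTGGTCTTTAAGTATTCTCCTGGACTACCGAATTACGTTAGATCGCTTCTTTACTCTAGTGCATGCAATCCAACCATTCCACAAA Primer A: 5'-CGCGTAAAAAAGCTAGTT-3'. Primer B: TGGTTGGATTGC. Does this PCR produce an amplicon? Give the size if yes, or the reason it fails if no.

Yes — a 110 bp product.

Primer A (CGCGTAAAAAAGCTAGTT) matches the top strand at positions 64–81; it acts as a forward primer.
Primer B's reverse complement is GCAATCCAACCA, matching the top strand at positions 162–173; it acts as a reverse primer.
The 3' ends face each other across positions 64–173, giving a 110 bp product.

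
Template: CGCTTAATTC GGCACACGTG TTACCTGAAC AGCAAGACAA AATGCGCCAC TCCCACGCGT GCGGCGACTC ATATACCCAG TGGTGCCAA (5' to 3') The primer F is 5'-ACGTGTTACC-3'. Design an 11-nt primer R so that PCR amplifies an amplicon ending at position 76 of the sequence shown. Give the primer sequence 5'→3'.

The forward primer binds at positions 16–25; the product's 3' end on the top strand is position 76.
The reverse primer anneals to the top strand over positions 66–76, i.e. to GACTCATATAC.
Its sequence written 5'→3' is the reverse complement: GTATATGAGTC.

5'-GTATATGAGTC-3'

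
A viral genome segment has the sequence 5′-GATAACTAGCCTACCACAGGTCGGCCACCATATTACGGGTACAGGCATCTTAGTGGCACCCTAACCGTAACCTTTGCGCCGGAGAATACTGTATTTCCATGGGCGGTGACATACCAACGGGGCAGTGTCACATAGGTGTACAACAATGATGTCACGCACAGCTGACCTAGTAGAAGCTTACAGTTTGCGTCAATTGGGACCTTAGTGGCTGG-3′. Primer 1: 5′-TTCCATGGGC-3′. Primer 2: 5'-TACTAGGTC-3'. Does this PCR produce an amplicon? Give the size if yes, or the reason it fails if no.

Primer 1 (TTCCATGGGC) matches the top strand at positions 95–104; it acts as a forward primer.
Primer 2's reverse complement is GACCTAGTA, matching the top strand at positions 164–172; it acts as a reverse primer.
The 3' ends face each other across positions 95–172, giving a 78 bp product.

Yes — a 78 bp product.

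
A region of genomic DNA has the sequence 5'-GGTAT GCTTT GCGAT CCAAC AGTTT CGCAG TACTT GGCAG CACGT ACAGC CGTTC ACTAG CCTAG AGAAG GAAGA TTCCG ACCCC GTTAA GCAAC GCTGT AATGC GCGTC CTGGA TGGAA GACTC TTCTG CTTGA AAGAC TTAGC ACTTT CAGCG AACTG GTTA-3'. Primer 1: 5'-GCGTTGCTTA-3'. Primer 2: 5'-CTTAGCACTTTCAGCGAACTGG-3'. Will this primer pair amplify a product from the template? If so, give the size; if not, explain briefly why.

Primer 1 (GCGTTGCTTA) has reverse complement TAAGCAACGC, which matches the top strand at positions 88–97; primer 1 anneals to the top strand there with its 3' end pointing upstream toward position 88.
Primer 2 (CTTAGCACTTTCAGCGAACTGG) matches the top strand directly at positions 140–161; it anneals to the bottom strand with its 3' end pointing downstream toward position 161.
The 3' ends diverge (primer 1 extends toward position 1, primer 2 toward position 164), so the primers never converge on a shared product.

No product — the primers' 3' ends point away from each other.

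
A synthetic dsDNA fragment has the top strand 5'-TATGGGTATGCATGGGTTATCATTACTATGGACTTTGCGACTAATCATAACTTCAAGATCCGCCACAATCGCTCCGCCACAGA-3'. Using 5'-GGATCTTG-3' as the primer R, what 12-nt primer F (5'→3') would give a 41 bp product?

The reverse primer's reverse complement CAAGATCC matches the template at positions 54–61, so the product ends at position 61.
A 41 bp product then starts at position 61 − 41 + 1 = 21.
The forward primer is identical to the top strand there: CATTACTATGGA.

5'-CATTACTATGGA-3'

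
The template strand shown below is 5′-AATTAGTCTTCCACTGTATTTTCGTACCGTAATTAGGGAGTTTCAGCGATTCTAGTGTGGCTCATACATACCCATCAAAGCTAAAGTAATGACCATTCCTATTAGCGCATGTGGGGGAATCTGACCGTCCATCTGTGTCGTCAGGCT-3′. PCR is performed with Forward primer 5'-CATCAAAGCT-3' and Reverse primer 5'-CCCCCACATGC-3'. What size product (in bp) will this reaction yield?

45 bp

Scanning the template, CATCAAAGCT occurs at positions 73–82; this primer anneals to the bottom strand there with its 3' end pointing downstream.
Taking the reverse complement of CCCCCACATGC gives GCATGTGGGGG, found at positions 107–117 on the template; the primer anneals here to the top strand with its 3' end pointing upstream.
Product length = (reverse-primer end) − (forward-primer start) + 1 = 117 − 73 + 1 = 45 bp.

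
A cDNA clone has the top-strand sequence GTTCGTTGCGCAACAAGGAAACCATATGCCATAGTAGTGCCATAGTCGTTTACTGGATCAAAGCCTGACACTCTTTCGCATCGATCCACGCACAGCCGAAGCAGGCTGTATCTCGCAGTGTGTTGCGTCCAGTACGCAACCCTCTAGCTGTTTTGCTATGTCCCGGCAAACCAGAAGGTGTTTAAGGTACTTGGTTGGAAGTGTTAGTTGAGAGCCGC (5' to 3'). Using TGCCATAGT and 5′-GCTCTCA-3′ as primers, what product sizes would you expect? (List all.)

189 bp, 178 bp

The forward primer TGCCATAGT matches the top strand at positions 27–35, 38–46.
The reverse primer's reverse complement is TGAGAGC, matching at positions 209–215.
Each forward site pairs with the reverse site to give a product ending at position 215: sizes 189, 178 bp.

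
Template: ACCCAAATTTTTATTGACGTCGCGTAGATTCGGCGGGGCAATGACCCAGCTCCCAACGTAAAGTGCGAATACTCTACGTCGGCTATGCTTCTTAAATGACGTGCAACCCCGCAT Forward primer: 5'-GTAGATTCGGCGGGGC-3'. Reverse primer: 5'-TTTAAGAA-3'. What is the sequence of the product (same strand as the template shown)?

5'-GTAGATTCGGCGGGGCAATGACCCAGCTCCCAACGTAAAGTGCGAATACTCTACGTCGGCTATGCTTCTTAAA-3'

The forward primer matches the template at positions 24–39.
Taking the reverse complement of TTTAAGAA gives TTCTTAAA, found at positions 89–96 on the template; the primer anneals here to the top strand with its 3' end pointing upstream.
The product is the template from position 24 through 96 (73 bp).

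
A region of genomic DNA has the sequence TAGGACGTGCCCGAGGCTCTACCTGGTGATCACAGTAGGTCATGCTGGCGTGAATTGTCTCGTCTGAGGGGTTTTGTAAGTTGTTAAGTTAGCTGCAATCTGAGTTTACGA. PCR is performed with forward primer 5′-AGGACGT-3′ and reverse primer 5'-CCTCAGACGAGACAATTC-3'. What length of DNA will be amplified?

The forward primer matches the template at positions 2–8.
Taking the reverse complement of CCTCAGACGAGACAATTC gives GAATTGTCTCGTCTGAGG, found at positions 52–69 on the template; the primer anneals here to the top strand with its 3' end pointing upstream.
Product length = (reverse-primer end) − (forward-primer start) + 1 = 69 − 2 + 1 = 68 bp.

68 bp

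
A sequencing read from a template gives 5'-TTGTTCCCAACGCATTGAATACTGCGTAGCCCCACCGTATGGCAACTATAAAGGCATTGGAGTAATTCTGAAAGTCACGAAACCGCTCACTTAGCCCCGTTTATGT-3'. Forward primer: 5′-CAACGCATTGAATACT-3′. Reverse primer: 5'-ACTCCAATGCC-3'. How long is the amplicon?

The forward primer matches the template at positions 8–23.
Taking the reverse complement of ACTCCAATGCC gives GGCATTGGAGT, found at positions 53–63 on the template; the primer anneals here to the top strand with its 3' end pointing upstream.
The product runs from position 8 to position 63, so its length is 63 − 8 + 1 = 56 bp.

56 bp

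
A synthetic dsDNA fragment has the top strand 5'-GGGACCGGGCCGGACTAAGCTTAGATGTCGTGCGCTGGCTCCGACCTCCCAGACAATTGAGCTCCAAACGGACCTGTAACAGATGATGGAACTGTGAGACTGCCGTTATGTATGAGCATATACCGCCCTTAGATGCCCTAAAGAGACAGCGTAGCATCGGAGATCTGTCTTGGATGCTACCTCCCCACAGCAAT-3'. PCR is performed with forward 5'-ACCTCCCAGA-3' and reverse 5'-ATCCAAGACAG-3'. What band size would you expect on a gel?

132 bp

The forward primer matches the template at positions 44–53.
Reverse complement of the reverse primer: CTGTCTTGGAT. This occurs on the top strand at positions 165–175.
Amplicon spans positions 44–175: 132 bp.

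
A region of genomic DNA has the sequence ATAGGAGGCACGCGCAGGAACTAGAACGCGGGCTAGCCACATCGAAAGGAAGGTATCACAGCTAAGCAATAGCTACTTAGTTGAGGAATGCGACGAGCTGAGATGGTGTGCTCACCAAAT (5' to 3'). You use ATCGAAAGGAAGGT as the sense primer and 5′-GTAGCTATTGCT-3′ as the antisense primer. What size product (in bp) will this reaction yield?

Scanning the template, ATCGAAAGGAAGGT occurs at positions 41–54; this primer anneals to the bottom strand there with its 3' end pointing downstream.
The reverse primer's reverse complement is AGCAATAGCTAC, which matches the template at positions 65–76.
Product length = (reverse-primer end) − (forward-primer start) + 1 = 76 − 41 + 1 = 36 bp.

36 bp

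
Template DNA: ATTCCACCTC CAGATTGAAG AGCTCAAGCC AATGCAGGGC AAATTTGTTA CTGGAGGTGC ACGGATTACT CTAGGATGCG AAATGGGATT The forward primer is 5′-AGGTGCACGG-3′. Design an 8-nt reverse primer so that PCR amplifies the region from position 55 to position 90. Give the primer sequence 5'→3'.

5'-AATCCCAT-3'

The product's 3' end on the top strand is position 90.
The reverse primer anneals to the top strand over positions 83–90, i.e. to ATGGGATT.
Its sequence written 5'→3' is the reverse complement: AATCCCAT.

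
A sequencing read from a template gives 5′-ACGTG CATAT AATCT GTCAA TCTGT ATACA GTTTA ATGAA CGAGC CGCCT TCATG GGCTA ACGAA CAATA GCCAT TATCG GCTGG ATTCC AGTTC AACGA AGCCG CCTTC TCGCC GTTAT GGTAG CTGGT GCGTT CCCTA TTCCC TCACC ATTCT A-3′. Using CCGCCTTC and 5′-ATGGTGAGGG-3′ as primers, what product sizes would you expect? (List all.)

108 bp, 50 bp

The forward primer CCGCCTTC matches the top strand at positions 45–52, 103–110.
The reverse primer's reverse complement is CCCTCACCAT, matching at positions 143–152.
Each forward site pairs with the reverse site to give a product ending at position 152: sizes 108, 50 bp.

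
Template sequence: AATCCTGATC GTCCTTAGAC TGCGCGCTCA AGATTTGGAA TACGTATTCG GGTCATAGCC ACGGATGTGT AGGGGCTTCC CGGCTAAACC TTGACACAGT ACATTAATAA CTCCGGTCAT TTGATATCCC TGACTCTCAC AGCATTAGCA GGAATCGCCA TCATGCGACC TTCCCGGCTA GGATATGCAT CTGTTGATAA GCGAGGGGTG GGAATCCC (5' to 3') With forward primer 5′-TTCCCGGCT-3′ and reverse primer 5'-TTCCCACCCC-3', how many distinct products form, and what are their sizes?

Two products: 138 bp, 44 bp

The forward primer TTCCCGGCT matches the top strand at positions 77–85, 171–179.
The reverse primer's reverse complement is GGGGTGGGAA, matching at positions 205–214.
Each forward site pairs with the reverse site to give a product ending at position 214: sizes 138, 44 bp.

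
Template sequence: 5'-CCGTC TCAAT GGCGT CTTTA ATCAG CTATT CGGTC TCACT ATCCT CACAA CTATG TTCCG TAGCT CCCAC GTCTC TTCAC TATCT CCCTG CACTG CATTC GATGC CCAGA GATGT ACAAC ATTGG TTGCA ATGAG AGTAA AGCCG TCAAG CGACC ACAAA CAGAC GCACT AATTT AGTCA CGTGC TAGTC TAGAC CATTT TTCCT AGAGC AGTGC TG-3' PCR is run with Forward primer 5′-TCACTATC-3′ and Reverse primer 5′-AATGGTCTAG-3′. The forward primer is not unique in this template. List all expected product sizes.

164 bp, 123 bp

The forward primer TCACTATC matches the top strand at positions 36–43, 77–84.
The reverse primer's reverse complement is CTAGACCATT, matching at positions 190–199.
Each forward site pairs with the reverse site to give a product ending at position 199: sizes 164, 123 bp.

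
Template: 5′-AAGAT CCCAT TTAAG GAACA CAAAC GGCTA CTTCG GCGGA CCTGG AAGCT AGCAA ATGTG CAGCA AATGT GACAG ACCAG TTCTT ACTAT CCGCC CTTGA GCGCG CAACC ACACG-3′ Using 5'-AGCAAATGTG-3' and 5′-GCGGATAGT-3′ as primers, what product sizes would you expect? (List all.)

44 bp, 33 bp

The forward primer AGCAAATGTG matches the top strand at positions 51–60, 62–71.
The reverse primer's reverse complement is ACTATCCGC, matching at positions 86–94.
Each forward site pairs with the reverse site to give a product ending at position 94: sizes 44, 33 bp.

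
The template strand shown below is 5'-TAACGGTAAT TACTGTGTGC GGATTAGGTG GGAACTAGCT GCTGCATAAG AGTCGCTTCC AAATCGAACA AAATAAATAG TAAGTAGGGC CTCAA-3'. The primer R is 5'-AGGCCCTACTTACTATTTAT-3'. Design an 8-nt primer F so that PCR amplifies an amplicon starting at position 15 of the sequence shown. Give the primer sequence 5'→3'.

The reverse primer's reverse complement ATAAATAGTAAGTAGGGCCT matches the template at positions 73–92; the product starts at position 15.
The forward primer is identical to the top strand over positions 15–22: GTGTGCGG.

5'-GTGTGCGG-3'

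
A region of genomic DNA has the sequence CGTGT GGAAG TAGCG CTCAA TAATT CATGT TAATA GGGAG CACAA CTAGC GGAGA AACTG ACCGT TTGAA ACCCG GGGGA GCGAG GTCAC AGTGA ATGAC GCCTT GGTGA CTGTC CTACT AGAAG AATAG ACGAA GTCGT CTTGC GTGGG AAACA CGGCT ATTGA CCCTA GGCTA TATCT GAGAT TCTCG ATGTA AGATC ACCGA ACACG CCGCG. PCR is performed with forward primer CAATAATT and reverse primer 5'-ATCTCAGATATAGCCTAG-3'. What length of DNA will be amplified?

Scanning the template, CAATAATT occurs at positions 18–25; this primer anneals to the bottom strand there with its 3' end pointing downstream.
Taking the reverse complement of ATCTCAGATATAGCCTAG gives CTAGGCTATATCTGAGAT, found at positions 168–185 on the template; the primer anneals here to the top strand with its 3' end pointing upstream.
The product runs from position 18 to position 185, so its length is 185 − 18 + 1 = 168 bp.

168 bp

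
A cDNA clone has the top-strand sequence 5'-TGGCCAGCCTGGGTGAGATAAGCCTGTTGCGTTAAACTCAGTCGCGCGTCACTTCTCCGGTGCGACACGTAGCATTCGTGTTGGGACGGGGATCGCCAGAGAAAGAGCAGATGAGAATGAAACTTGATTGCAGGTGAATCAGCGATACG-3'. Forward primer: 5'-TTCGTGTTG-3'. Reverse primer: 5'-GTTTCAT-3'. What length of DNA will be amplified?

49 bp

Scanning the template, TTCGTGTTG occurs at positions 75–83; this primer anneals to the bottom strand there with its 3' end pointing downstream.
Reverse complement of the reverse primer: ATGAAAC. This occurs on the top strand at positions 117–123.
Product length = (reverse-primer end) − (forward-primer start) + 1 = 123 − 75 + 1 = 49 bp.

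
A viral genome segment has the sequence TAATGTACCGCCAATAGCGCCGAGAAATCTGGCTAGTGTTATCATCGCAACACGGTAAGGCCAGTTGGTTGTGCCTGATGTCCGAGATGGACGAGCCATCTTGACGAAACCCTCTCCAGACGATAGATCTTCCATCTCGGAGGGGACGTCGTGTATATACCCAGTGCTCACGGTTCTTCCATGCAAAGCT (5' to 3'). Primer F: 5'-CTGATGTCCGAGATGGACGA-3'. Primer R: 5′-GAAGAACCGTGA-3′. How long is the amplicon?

105 bp

Scanning the template, CTGATGTCCGAGATGGACGA occurs at positions 75–94; this primer anneals to the bottom strand there with its 3' end pointing downstream.
The reverse primer's reverse complement is TCACGGTTCTTC, which matches the template at positions 168–179.
The product runs from position 75 to position 179, so its length is 179 − 75 + 1 = 105 bp.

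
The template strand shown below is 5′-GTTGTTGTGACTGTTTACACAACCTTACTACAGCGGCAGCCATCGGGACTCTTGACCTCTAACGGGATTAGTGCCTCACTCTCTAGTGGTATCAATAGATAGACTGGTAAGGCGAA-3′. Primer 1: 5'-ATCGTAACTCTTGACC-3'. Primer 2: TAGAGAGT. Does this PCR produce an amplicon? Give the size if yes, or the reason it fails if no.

Primer 1 (ATCGTAACTCTTGACC) does not match the top strand, and its reverse complement GGTCAAGAGTTACGAT does not match either.
With no annealing site for primer 1, no amplification occurs.

No product — primer 1 has no binding site in the template.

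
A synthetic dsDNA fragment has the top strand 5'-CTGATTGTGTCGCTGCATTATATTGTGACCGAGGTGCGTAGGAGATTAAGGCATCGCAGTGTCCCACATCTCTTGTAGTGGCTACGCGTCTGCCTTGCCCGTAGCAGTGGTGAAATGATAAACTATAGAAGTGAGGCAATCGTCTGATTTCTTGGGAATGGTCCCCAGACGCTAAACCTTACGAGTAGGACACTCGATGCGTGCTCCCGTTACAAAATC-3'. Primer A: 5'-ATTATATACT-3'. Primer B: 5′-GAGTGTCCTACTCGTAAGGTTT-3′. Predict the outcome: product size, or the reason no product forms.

No product — primer A has no binding site in the template.

Primer A (ATTATATACT) does not match the top strand, and its reverse complement AGTATATAAT does not match either.
With no annealing site for primer A, no amplification occurs.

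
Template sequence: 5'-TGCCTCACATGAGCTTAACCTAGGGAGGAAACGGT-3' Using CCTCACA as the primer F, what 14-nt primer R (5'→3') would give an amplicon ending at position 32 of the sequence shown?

The forward primer binds at positions 3–9; the product's 3' end on the top strand is position 32.
The reverse primer anneals to the top strand over positions 19–32, i.e. to CCTAGGGAGGAAAC.
Its sequence written 5'→3' is the reverse complement: GTTTCCTCCCTAGG.

5'-GTTTCCTCCCTAGG-3'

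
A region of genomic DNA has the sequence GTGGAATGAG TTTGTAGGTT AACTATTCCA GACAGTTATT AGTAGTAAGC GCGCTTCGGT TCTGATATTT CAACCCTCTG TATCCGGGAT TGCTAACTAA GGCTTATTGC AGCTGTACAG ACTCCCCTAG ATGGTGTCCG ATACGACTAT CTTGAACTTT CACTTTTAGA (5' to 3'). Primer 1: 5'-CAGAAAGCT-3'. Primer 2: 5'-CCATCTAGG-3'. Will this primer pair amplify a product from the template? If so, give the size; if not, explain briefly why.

Primer 1 (CAGAAAGCT) does not match the top strand, and its reverse complement AGCTTTCTG does not match either.
With no annealing site for primer 1, no amplification occurs.

No product — primer 1 has no binding site in the template.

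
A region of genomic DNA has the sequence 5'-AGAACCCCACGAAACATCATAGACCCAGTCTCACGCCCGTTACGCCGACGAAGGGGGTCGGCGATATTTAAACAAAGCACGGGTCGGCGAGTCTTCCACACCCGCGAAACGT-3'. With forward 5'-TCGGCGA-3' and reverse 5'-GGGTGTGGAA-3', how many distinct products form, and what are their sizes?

Two products: 46 bp, 20 bp

The forward primer TCGGCGA matches the top strand at positions 58–64, 84–90.
The reverse primer's reverse complement is TTCCACACCC, matching at positions 94–103.
Each forward site pairs with the reverse site to give a product ending at position 103: sizes 46, 20 bp.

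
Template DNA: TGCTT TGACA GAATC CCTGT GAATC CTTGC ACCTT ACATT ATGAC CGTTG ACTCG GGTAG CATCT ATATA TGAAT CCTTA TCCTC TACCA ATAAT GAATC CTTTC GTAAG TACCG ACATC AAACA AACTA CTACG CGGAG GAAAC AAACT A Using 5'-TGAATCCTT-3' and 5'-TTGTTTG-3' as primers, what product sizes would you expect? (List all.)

107 bp, 56 bp, 32 bp

The forward primer TGAATCCTT matches the top strand at positions 20–28, 71–79, 95–103.
The reverse primer's reverse complement is CAAACAA, matching at positions 120–126.
Each forward site pairs with the reverse site to give a product ending at position 126: sizes 107, 56, 32 bp.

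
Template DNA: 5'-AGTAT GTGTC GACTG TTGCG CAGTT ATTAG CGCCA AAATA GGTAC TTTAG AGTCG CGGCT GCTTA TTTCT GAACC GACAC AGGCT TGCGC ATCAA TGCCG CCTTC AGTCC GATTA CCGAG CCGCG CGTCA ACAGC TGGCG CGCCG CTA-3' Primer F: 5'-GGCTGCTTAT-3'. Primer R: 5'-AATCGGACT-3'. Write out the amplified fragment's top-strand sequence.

5'-GGCTGCTTATTTCTGAACCGACACAGGCTTGCGCATCAATGCCGCCTTCAGTCCGATT-3'

The forward primer matches the template at positions 57–66.
Reverse complement of the reverse primer: AGTCCGATT. This occurs on the top strand at positions 106–114.
The product is the template from position 57 through 114 (58 bp).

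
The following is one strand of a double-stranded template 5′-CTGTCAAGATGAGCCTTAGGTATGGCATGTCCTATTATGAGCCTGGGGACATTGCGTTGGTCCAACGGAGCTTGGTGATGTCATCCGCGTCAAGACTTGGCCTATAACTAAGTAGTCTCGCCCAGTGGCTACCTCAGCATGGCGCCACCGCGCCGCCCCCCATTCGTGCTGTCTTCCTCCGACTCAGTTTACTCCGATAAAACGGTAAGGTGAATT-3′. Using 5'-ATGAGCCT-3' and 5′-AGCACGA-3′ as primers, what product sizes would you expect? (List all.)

The forward primer ATGAGCCT matches the top strand at positions 9–16, 37–44.
The reverse primer's reverse complement is TCGTGCT, matching at positions 164–170.
Each forward site pairs with the reverse site to give a product ending at position 170: sizes 162, 134 bp.

162 bp, 134 bp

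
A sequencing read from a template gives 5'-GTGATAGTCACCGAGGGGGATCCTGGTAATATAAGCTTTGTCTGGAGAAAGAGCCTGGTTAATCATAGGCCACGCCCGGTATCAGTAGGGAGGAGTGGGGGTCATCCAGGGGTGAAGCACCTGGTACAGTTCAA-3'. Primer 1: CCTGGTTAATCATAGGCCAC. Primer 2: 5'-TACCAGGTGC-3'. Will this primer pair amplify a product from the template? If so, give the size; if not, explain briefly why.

Yes — a 73 bp product.

Primer 1 (CCTGGTTAATCATAGGCCAC) matches the top strand at positions 54–73; it acts as a forward primer.
Primer 2's reverse complement is GCACCTGGTA, matching the top strand at positions 117–126; it acts as a reverse primer.
The 3' ends face each other across positions 54–126, giving a 73 bp product.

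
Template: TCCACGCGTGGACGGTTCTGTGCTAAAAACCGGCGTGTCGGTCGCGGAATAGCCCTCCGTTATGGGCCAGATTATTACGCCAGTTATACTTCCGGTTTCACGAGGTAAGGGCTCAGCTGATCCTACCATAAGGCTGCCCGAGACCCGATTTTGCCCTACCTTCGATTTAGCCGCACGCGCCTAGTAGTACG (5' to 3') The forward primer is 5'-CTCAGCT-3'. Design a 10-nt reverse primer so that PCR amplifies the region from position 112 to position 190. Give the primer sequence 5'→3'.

5'-GTACTACTAG-3'

The product's 3' end on the top strand is position 190.
The reverse primer anneals to the top strand over positions 181–190, i.e. to CTAGTAGTAC.
Its sequence written 5'→3' is the reverse complement: GTACTACTAG.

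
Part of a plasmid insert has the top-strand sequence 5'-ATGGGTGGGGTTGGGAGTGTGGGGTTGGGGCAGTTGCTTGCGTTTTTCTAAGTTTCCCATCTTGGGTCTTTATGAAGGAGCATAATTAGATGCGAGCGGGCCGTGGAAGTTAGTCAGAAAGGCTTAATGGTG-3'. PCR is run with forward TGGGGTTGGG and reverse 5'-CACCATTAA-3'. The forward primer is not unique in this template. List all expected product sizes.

The forward primer TGGGGTTGGG matches the top strand at positions 6–15, 20–29.
The reverse primer's reverse complement is TTAATGGTG, matching at positions 124–132.
Each forward site pairs with the reverse site to give a product ending at position 132: sizes 127, 113 bp.

127 bp, 113 bp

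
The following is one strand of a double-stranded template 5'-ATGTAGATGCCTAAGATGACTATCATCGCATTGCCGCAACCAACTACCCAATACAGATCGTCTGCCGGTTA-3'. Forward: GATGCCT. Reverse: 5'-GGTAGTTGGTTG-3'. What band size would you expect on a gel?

43 bp

Scanning the template, GATGCCT occurs at positions 6–12; this primer anneals to the bottom strand there with its 3' end pointing downstream.
Reverse complement of the reverse primer: CAACCAACTACC. This occurs on the top strand at positions 37–48.
The product runs from position 6 to position 48, so its length is 48 − 6 + 1 = 43 bp.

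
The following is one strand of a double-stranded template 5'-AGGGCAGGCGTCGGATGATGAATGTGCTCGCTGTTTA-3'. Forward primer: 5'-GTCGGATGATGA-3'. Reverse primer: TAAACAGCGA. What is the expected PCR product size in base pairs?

The forward primer matches the template at positions 10–21.
Reverse complement of the reverse primer: TCGCTGTTTA. This occurs on the top strand at positions 28–37.
Product length = (reverse-primer end) − (forward-primer start) + 1 = 37 − 10 + 1 = 28 bp.

28 bp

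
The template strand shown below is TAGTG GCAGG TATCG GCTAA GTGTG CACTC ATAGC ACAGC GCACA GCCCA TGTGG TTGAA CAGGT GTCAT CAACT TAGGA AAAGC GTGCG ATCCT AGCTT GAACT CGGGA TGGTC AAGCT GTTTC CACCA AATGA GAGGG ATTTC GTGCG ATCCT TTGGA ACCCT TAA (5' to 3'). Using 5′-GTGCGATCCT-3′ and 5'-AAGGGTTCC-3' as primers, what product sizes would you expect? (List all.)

81 bp, 21 bp

The forward primer GTGCGATCCT matches the top strand at positions 86–95, 146–155.
The reverse primer's reverse complement is GGAACCCTT, matching at positions 158–166.
Each forward site pairs with the reverse site to give a product ending at position 166: sizes 81, 21 bp.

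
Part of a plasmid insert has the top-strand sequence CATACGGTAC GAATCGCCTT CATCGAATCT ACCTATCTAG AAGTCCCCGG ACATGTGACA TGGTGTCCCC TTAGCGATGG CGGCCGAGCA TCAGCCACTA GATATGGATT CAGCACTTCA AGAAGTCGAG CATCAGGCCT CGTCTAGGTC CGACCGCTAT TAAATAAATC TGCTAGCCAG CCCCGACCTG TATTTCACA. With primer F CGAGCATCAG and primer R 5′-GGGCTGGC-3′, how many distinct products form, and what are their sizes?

The forward primer CGAGCATCAG matches the top strand at positions 85–94, 127–136.
The reverse primer's reverse complement is GCCAGCCC, matching at positions 176–183.
Each forward site pairs with the reverse site to give a product ending at position 183: sizes 99, 57 bp.

Two products: 99 bp, 57 bp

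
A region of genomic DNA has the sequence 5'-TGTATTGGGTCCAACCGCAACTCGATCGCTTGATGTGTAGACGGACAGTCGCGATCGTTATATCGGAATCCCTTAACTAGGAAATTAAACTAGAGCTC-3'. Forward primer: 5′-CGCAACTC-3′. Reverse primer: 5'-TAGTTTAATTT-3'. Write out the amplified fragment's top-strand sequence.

Scanning the template, CGCAACTC occurs at positions 16–23; this primer anneals to the bottom strand there with its 3' end pointing downstream.
Reverse complement of the reverse primer: AAATTAAACTA. This occurs on the top strand at positions 82–92.
The product is the template from position 16 through 92 (77 bp).

5'-CGCAACTCGATCGCTTGATGTGTAGACGGACAGTCGCGATCGTTATATCGGAATCCCTTAACTAGGAAATTAAACTA-3'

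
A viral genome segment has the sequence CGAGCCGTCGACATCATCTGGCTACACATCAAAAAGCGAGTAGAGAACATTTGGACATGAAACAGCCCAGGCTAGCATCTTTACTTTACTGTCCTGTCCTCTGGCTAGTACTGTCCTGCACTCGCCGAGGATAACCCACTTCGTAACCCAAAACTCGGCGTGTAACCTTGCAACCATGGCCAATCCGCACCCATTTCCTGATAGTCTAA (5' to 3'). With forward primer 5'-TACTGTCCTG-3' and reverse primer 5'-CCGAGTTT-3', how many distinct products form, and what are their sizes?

Two products: 72 bp, 50 bp

The forward primer TACTGTCCTG matches the top strand at positions 87–96, 109–118.
The reverse primer's reverse complement is AAACTCGG, matching at positions 151–158.
Each forward site pairs with the reverse site to give a product ending at position 158: sizes 72, 50 bp.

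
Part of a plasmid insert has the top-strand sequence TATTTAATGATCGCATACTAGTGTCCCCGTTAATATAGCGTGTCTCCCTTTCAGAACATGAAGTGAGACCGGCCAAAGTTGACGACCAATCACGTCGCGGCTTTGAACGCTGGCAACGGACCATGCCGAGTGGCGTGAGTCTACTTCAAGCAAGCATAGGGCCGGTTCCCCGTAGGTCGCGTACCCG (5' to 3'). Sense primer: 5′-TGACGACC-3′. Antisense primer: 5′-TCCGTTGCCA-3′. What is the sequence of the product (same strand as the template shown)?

The forward primer matches the template at positions 80–87.
The reverse primer's reverse complement is TGGCAACGGA, which matches the template at positions 111–120.
The product is the template from position 80 through 120 (41 bp).

5'-TGACGACCAATCACGTCGCGGCTTTGAACGCTGGCAACGGA-3'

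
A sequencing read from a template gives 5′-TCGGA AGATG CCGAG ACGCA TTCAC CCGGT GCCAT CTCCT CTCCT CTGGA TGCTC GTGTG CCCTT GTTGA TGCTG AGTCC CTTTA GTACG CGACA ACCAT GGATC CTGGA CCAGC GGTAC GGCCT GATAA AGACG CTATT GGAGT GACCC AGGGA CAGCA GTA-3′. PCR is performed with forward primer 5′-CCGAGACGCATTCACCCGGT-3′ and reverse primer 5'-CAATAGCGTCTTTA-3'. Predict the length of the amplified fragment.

Scanning the template, CCGAGACGCATTCACCCGGT occurs at positions 11–30; this primer anneals to the bottom strand there with its 3' end pointing downstream.
Taking the reverse complement of CAATAGCGTCTTTA gives TAAAGACGCTATTG, found at positions 128–141 on the template; the primer anneals here to the top strand with its 3' end pointing upstream.
The product runs from position 11 to position 141, so its length is 141 − 11 + 1 = 131 bp.

131 bp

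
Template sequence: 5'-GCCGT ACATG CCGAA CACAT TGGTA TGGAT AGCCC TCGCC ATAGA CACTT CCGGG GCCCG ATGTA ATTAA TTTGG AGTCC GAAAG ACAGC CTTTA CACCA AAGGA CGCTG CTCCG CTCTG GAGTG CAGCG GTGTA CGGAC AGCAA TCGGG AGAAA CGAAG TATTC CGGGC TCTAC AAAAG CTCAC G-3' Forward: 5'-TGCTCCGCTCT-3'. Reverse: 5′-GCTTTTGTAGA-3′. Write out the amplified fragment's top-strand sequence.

Forward primer TGCTCCGCTCT is found on the top strand at positions 109–119.
Taking the reverse complement of GCTTTTGTAGA gives TCTACAAAAGC, found at positions 171–181 on the template; the primer anneals here to the top strand with its 3' end pointing upstream.
The product is the template from position 109 through 181 (73 bp).

5'-TGCTCCGCTCTGGAGTGCAGCGGTGTACGGACAGCAATCGGGAGAAACGAAGTATTCCGGGCTCTACAAAAGC-3'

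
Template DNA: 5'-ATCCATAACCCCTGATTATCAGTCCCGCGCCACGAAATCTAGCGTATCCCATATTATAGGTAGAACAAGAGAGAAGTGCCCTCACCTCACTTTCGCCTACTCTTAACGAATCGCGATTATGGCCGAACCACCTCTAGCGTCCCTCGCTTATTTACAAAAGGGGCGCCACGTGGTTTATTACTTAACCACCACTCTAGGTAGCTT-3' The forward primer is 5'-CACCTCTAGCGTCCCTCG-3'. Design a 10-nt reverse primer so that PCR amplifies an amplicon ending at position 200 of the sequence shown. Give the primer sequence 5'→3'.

The forward primer binds at positions 129–146; the product's 3' end on the top strand is position 200.
The reverse primer anneals to the top strand over positions 191–200, i.e. to ACTCTAGGTA.
Its sequence written 5'→3' is the reverse complement: TACCTAGAGT.

5'-TACCTAGAGT-3'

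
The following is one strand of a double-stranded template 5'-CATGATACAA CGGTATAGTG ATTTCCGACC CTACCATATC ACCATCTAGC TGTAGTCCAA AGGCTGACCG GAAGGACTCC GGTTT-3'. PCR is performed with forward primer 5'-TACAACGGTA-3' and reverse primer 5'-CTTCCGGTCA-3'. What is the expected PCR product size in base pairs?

Scanning the template, TACAACGGTA occurs at positions 6–15; this primer anneals to the bottom strand there with its 3' end pointing downstream.
Reverse complement of the reverse primer: TGACCGGAAG. This occurs on the top strand at positions 65–74.
Amplicon spans positions 6–74: 69 bp.

69 bp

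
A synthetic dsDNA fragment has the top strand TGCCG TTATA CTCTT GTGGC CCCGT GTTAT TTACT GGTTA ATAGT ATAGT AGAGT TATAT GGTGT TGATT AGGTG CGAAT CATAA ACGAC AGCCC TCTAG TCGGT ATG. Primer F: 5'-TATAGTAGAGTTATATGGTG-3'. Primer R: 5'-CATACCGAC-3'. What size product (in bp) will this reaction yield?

The forward primer matches the template at positions 45–64.
Taking the reverse complement of CATACCGAC gives GTCGGTATG, found at positions 100–108 on the template; the primer anneals here to the top strand with its 3' end pointing upstream.
Amplicon spans positions 45–108: 64 bp.

64 bp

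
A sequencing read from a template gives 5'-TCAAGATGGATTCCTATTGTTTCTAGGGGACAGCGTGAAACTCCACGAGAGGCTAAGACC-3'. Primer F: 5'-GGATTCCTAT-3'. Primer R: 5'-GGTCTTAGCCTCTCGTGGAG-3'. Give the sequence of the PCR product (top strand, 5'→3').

The forward primer matches the template at positions 8–17.
The reverse primer's reverse complement is CTCCACGAGAGGCTAAGACC, which matches the template at positions 41–60.
The product is the template from position 8 through 60 (53 bp).

5'-GGATTCCTATTGTTTCTAGGGGACAGCGTGAAACTCCACGAGAGGCTAAGACC-3'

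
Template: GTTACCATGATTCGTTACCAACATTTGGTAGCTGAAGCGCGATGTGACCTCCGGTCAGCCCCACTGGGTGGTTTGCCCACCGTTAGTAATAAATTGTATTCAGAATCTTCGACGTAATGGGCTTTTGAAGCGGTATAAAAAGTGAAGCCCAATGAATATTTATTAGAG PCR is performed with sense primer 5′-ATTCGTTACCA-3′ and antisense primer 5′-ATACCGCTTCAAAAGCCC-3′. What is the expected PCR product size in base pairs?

Scanning the template, ATTCGTTACCA occurs at positions 10–20; this primer anneals to the bottom strand there with its 3' end pointing downstream.
Taking the reverse complement of ATACCGCTTCAAAAGCCC gives GGGCTTTTGAAGCGGTAT, found at positions 119–136 on the template; the primer anneals here to the top strand with its 3' end pointing upstream.
Amplicon spans positions 10–136: 127 bp.

127 bp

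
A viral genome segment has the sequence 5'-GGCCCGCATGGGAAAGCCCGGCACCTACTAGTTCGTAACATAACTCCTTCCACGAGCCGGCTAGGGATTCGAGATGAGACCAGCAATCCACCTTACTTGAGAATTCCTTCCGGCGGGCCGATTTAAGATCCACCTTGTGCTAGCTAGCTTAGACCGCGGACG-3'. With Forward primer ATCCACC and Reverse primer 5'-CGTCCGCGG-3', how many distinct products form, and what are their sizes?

The forward primer ATCCACC matches the top strand at positions 86–92, 128–134.
The reverse primer's reverse complement is CCGCGGACG, matching at positions 154–162.
Each forward site pairs with the reverse site to give a product ending at position 162: sizes 77, 35 bp.

Two products: 77 bp, 35 bp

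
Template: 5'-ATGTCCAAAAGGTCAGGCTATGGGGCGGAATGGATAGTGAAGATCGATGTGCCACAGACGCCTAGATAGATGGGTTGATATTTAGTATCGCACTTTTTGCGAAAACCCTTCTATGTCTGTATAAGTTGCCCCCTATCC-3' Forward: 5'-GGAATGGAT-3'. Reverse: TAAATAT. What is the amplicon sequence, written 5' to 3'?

The forward primer matches the template at positions 27–35.
Taking the reverse complement of TAAATAT gives ATATTTA, found at positions 78–84 on the template; the primer anneals here to the top strand with its 3' end pointing upstream.
The product is the template from position 27 through 84 (58 bp).

5'-GGAATGGATAGTGAAGATCGATGTGCCACAGACGCCTAGATAGATGGGTTGATATTTA-3'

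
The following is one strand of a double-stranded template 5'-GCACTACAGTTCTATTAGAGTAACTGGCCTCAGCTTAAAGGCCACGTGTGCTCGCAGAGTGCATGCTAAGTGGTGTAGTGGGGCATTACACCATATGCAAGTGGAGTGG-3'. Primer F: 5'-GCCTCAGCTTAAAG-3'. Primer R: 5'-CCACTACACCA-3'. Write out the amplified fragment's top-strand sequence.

5'-GCCTCAGCTTAAAGGCCACGTGTGCTCGCAGAGTGCATGCTAAGTGGTGTAGTGG-3'

Scanning the template, GCCTCAGCTTAAAG occurs at positions 27–40; this primer anneals to the bottom strand there with its 3' end pointing downstream.
Reverse complement of the reverse primer: TGGTGTAGTGG. This occurs on the top strand at positions 71–81.
The product is the template from position 27 through 81 (55 bp).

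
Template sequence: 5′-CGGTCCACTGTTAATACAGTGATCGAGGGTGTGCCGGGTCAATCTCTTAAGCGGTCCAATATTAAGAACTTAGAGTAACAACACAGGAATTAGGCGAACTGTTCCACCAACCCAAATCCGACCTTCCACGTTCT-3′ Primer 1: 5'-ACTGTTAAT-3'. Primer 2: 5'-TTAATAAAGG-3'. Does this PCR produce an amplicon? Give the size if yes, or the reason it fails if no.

Primer 2 (TTAATAAAGG) does not match the top strand, and its reverse complement CCTTTATTAA does not match either.
With no annealing site for primer 2, no amplification occurs.

No product — primer 2 has no binding site in the template.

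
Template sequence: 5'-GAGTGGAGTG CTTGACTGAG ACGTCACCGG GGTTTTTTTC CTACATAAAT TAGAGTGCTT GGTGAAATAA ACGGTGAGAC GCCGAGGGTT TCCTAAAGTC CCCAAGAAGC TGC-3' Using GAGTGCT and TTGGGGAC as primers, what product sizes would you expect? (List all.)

The forward primer GAGTGCT matches the top strand at positions 6–12, 53–59.
The reverse primer's reverse complement is GTCCCCAA, matching at positions 98–105.
Each forward site pairs with the reverse site to give a product ending at position 105: sizes 100, 53 bp.

100 bp, 53 bp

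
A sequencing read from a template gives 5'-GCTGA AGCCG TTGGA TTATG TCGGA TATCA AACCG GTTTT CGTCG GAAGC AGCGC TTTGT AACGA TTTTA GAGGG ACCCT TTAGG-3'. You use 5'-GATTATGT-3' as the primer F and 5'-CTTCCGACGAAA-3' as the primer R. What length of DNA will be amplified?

36 bp

The forward primer matches the template at positions 14–21.
The reverse primer's reverse complement is TTTCGTCGGAAG, which matches the template at positions 38–49.
Amplicon spans positions 14–49: 36 bp.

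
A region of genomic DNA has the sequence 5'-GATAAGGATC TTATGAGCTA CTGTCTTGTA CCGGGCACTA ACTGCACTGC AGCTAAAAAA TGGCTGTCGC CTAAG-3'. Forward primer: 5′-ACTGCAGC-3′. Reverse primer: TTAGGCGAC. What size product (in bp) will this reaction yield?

29 bp

Forward primer ACTGCAGC is found on the top strand at positions 46–53.
Reverse complement of the reverse primer: GTCGCCTAA. This occurs on the top strand at positions 66–74.
Product length = (reverse-primer end) − (forward-primer start) + 1 = 74 − 46 + 1 = 29 bp.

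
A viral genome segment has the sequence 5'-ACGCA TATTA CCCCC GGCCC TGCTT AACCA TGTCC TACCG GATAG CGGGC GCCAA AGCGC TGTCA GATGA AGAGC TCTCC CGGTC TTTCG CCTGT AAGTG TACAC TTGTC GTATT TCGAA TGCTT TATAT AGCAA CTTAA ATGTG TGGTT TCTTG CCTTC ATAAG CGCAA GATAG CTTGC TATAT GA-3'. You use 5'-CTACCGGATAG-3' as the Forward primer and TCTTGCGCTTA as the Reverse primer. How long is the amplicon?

Forward primer CTACCGGATAG is found on the top strand at positions 35–45.
Reverse complement of the reverse primer: TAAGCGCAAGA. This occurs on the top strand at positions 162–172.
Product length = (reverse-primer end) − (forward-primer start) + 1 = 172 − 35 + 1 = 138 bp.

138 bp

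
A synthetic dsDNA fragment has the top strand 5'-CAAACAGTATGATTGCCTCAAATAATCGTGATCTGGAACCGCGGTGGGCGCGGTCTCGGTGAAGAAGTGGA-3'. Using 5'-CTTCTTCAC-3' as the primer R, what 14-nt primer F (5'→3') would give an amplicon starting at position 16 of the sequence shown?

5'-CCTCAAATAATCGT-3'

The reverse primer's reverse complement GTGAAGAAG matches the template at positions 59–67; the product starts at position 16.
The forward primer is identical to the top strand over positions 16–29: CCTCAAATAATCGT.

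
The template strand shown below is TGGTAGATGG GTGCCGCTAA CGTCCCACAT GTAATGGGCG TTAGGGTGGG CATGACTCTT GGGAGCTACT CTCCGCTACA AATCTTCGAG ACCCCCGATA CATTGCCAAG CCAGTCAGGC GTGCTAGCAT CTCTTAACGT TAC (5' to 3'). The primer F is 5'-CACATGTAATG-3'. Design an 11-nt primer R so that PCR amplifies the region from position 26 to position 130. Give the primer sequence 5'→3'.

5'-ATGCTAGCACG-3'

The product's 3' end on the top strand is position 130.
The reverse primer anneals to the top strand over positions 120–130, i.e. to CGTGCTAGCAT.
Its sequence written 5'→3' is the reverse complement: ATGCTAGCACG.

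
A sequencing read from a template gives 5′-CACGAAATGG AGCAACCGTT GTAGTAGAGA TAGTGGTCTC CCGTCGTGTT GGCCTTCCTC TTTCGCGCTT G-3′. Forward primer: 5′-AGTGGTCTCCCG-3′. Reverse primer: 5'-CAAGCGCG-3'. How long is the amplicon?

Forward primer AGTGGTCTCCCG is found on the top strand at positions 32–43.
The reverse primer's reverse complement is CGCGCTTG, which matches the template at positions 64–71.
Product length = (reverse-primer end) − (forward-primer start) + 1 = 71 − 32 + 1 = 40 bp.

40 bp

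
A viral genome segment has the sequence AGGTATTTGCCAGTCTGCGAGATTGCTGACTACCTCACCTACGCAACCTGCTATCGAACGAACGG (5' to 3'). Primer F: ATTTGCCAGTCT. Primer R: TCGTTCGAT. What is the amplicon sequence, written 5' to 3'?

The forward primer matches the template at positions 5–16.
Reverse complement of the reverse primer: ATCGAACGA. This occurs on the top strand at positions 53–61.
The product is the template from position 5 through 61 (57 bp).

5'-ATTTGCCAGTCTGCGAGATTGCTGACTACCTCACCTACGCAACCTGCTATCGAACGA-3'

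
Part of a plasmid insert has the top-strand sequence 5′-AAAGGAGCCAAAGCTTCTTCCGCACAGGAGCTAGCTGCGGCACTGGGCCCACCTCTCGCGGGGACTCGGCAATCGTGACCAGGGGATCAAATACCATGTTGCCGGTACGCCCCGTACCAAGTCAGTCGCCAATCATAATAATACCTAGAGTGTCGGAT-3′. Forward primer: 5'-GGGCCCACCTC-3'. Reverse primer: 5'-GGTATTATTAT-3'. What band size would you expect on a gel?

101 bp

Scanning the template, GGGCCCACCTC occurs at positions 45–55; this primer anneals to the bottom strand there with its 3' end pointing downstream.
Taking the reverse complement of GGTATTATTAT gives ATAATAATACC, found at positions 135–145 on the template; the primer anneals here to the top strand with its 3' end pointing upstream.
Product length = (reverse-primer end) − (forward-primer start) + 1 = 145 − 45 + 1 = 101 bp.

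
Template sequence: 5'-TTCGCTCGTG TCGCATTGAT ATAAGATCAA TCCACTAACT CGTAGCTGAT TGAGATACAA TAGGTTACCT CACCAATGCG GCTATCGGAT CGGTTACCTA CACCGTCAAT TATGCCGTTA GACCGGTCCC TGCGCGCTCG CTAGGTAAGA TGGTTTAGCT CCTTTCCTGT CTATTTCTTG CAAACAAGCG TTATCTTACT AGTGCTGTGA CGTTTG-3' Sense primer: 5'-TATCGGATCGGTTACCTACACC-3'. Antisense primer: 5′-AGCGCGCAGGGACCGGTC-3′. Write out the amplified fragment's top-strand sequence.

5'-TATCGGATCGGTTACCTACACCGTCAATTATGCCGTTAGACCGGTCCCTGCGCGCT-3'

Forward primer TATCGGATCGGTTACCTACACC is found on the top strand at positions 83–104.
Taking the reverse complement of AGCGCGCAGGGACCGGTC gives GACCGGTCCCTGCGCGCT, found at positions 121–138 on the template; the primer anneals here to the top strand with its 3' end pointing upstream.
The product is the template from position 83 through 138 (56 bp).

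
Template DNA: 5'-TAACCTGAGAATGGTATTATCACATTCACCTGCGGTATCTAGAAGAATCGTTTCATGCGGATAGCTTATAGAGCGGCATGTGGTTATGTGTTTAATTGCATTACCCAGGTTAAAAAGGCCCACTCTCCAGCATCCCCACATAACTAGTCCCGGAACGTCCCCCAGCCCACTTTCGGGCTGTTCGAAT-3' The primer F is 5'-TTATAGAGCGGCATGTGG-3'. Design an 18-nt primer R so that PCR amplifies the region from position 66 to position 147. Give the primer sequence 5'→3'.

The product's 3' end on the top strand is position 147.
The reverse primer anneals to the top strand over positions 130–147, i.e. to GCATCCCCACATAACTAG.
Its sequence written 5'→3' is the reverse complement: CTAGTTATGTGGGGATGC.

5'-CTAGTTATGTGGGGATGC-3'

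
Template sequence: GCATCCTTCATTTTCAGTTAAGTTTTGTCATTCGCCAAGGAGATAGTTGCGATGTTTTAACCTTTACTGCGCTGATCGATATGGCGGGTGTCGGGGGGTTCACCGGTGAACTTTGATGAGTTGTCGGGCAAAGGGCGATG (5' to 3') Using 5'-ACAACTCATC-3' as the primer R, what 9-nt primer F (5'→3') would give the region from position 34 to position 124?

5'-GCCAAGGAG-3'

The reverse primer's reverse complement GATGAGTTGT matches the template at positions 115–124; the product starts at position 34.
The forward primer is identical to the top strand over positions 34–42: GCCAAGGAG.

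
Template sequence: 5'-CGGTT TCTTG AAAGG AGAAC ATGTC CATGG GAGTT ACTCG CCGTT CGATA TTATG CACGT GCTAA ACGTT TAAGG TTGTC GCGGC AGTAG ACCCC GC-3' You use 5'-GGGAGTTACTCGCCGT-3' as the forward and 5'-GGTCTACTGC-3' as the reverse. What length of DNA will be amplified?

Scanning the template, GGGAGTTACTCGCCGT occurs at positions 29–44; this primer anneals to the bottom strand there with its 3' end pointing downstream.
Taking the reverse complement of GGTCTACTGC gives GCAGTAGACC, found at positions 84–93 on the template; the primer anneals here to the top strand with its 3' end pointing upstream.
The product runs from position 29 to position 93, so its length is 93 − 29 + 1 = 65 bp.

65 bp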